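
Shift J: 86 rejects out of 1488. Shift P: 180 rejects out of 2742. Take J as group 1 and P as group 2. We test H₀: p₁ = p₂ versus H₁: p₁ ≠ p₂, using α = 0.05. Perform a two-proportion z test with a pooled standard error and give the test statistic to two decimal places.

z = -1.00

p̂₁ = 86/1488 = 0.0578, p̂₂ = 180/2742 = 0.0656.
Pooled p̂ = (86+180)/(1488+2742) = 266/4230 = 0.0629.
SE = √(0.0589297 × 0.00103674) = 0.0078.
z = (0.0578 − 0.0656)/0.0078 = -0.0078/0.0078 = -1.00.
Two-sided p-value ≈ 2·Φ(−1.004) = 0.3152, so at α = 0.05 we fail to reject H₀.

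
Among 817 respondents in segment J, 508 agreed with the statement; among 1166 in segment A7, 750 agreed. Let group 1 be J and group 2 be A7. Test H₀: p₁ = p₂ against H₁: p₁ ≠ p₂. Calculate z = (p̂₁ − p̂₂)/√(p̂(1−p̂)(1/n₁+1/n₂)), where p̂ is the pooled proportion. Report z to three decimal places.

z = -0.976

p̂₁ = 508/817 = 0.621787, p̂₂ = 750/1166 = 0.643225.
Pooled p̂ = (508+750)/(817+1166) = 1258/1983 = 0.634392.
SE = √(0.231939 × 0.00208162) = 0.021973.
z = (0.621787 − 0.643225)/0.021973 = -0.021438/0.021973 = -0.976.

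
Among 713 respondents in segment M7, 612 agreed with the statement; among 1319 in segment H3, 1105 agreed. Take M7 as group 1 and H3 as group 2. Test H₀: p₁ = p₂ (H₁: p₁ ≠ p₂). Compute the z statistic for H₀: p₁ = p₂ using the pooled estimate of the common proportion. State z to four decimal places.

p̂₁ = 612/713 ≈ 0.8583450, p̂₂ = 1105/1319 ≈ 0.8377559.
Pooled p̂ = (612+1105)/(713+1319) = 1717/2032 = 0.8449803.
SE = √(0.130989 × 0.00216067) = 0.0168233.
z = (0.8583450 − 0.8377559)/0.0168233 = 0.0205891/0.0168233 = 1.2238.
p-value = 2·P(Z > 1.224) ≈ 0.2210.

z = 1.2238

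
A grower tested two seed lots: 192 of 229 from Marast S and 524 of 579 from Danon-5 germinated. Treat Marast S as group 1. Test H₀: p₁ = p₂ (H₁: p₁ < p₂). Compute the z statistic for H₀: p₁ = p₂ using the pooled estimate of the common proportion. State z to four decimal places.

p̂₁ = 192/229 ≈ 0.8384279, p̂₂ = 524/579 ≈ 0.9050086.
Pooled p̂ = (192+524)/(229+579) = 716/808 = 0.8861386.
SE = √(0.100897 × 0.00609393) = 0.0247963.
z = (0.8384279 − 0.9050086)/0.0247963 = -0.0665807/0.0247963 = -2.6851.
p-value = P(Z < -2.685) ≈ 0.0036.

z = -2.6851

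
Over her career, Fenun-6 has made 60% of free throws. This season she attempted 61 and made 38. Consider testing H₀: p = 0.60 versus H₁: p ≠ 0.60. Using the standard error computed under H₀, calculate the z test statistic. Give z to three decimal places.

p̂ = 38/61 ≈ 0.62295.
SE = √(p₀(1−p₀)/n) = √(0.24/61) = 0.06273.
z = (0.62295 − 0.6)/0.06273 = 0.02295/0.06273 = 0.366.
p-value = 2·P(Z > 0.366) ≈ 0.7144.

z = 0.366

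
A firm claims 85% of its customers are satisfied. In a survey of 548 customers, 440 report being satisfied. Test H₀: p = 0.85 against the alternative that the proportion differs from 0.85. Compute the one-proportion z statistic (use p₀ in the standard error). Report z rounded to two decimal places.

z = -3.09

p̂ = 440/548 ≈ 0.80292.
Standard error under H₀: √(0.85×0.15/548) = 0.01525.
z = (0.80292 − 0.85)/0.01525 = -0.04708/0.01525 = -3.09.
p-value = 2·P(Z > 3.087) ≈ 0.0020.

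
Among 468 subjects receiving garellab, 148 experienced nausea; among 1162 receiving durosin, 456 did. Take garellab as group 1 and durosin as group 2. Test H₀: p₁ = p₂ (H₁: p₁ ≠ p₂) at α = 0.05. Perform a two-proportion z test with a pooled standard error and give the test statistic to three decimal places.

p̂₁ = 148/468 = 0.316239, p̂₂ = 456/1162 = 0.392427.
Pooled p̂ = (148+456)/(468+1162) = 604/1630 = 0.370552.
SE = √(p̂(1−p̂)(1/n₁+1/n₂)) = √(0.370552·0.629448·0.00299734) = √(0.000699109) = 0.026441.
z = (0.316239 − 0.392427)/0.026441 = -0.076188/0.026441 = -2.881.
Two-sided p-value ≈ 2·Φ(−2.881) = 0.0040, so at α = 0.05 we reject H₀.

z = -2.881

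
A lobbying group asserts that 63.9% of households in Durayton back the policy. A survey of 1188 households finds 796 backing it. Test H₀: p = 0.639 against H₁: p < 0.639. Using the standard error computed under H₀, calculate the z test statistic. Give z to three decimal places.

p̂ = 796/1188 ≈ 0.670034.
SE = √(p₀(1−p₀)/n) = √(0.23068/1188) = 0.013935.
z = (0.670034 − 0.639)/0.013935 = 0.031034/0.013935 = 2.227.

z = 2.227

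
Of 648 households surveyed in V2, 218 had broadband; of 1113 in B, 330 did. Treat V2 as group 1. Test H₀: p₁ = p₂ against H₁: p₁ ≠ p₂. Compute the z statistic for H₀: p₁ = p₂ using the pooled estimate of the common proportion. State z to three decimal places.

p̂₁ = 218/648 = 0.33642, p̂₂ = 330/1113 = 0.29650.
Pooled p̂ = (218+330)/(648+1113) = 548/1761 = 0.31119.
SE = √(p̂(1−p̂)(1/n₁+1/n₂)) = √(0.31119·0.68881·0.00244168) = √(0.000523374) = 0.02288.
z = (0.33642 − 0.29650)/0.02288 = 0.03992/0.02288 = 1.745.
Two-sided p-value ≈ 2·Φ(−1.745) = 0.0810.

z = 1.745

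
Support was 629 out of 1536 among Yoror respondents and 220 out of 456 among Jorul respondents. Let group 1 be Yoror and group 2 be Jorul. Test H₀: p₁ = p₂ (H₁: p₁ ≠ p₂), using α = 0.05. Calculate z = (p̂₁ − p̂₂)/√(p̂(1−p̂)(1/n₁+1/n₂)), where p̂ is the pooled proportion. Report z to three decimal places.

p̂₁ = 629/1536 ≈ 0.40951, p̂₂ = 220/456 ≈ 0.48246.
Pooled p̂ = (629+220)/(1536+456) = 849/1992 = 0.42620.
SE = √(p̂(1−p̂)(1/n₁+1/n₂)) = √(0.42620·0.57380·0.00284402) = √(0.000695518) = 0.02637.
z = (0.40951 − 0.48246)/0.02637 = -0.07295/0.02637 = -2.766.
Two-sided p-value ≈ 2·Φ(−2.766) = 0.0057. With α = 0.05, reject H₀.

z = -2.766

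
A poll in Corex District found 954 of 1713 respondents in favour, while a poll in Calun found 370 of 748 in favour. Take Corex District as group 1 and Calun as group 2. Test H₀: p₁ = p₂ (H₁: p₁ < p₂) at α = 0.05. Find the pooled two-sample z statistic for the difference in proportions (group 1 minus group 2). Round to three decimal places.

p̂₁ = 954/1713 ≈ 0.55692, p̂₂ = 370/748 ≈ 0.49465.
Pooled p̂ = (954+370)/(1713+748) = 1324/2461 = 0.53799.
SE = √(p̂(1−p̂)(1/n₁+1/n₂)) = √(0.53799·0.46201·0.00192067) = √(0.000477395) = 0.02185.
z = (0.55692 − 0.49465)/0.02185 = 0.06227/0.02185 = 2.850.
p-value = P(Z < 2.850) ≈ 0.9978; since p > α = 0.05, fail to reject H₀.

z = 2.850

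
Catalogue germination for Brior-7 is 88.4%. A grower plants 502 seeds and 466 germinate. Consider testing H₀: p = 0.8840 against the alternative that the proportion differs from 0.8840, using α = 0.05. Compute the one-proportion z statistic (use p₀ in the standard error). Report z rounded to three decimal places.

z = 3.099

p̂ = 466/502 = 0.92829.
Under H₀, SE = √(0.884·0.116/502) = √(0.000204271) = 0.01429.
z = (0.92829 − 0.884)/0.01429 = 0.04429/0.01429 = 3.099.
Two-sided p-value ≈ 2·Φ(−3.099) = 0.0019; since p < α = 0.05, reject H₀.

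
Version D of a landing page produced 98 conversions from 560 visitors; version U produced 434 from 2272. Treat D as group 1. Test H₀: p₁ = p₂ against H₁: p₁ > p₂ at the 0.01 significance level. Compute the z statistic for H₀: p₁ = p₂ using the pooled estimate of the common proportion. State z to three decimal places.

z = -0.869

p̂₁ = 98/560 ≈ 0.17500, p̂₂ = 434/2272 ≈ 0.19102.
Pooled p̂ = (98+434)/(560+2272) = 532/2832 = 0.18785.
SE = √(0.152564 × 0.00222586) = 0.01843.
z = (0.17500 − 0.19102)/0.01843 = -0.01602/0.01843 = -0.869.
p-value = P(Z > -0.869) ≈ 0.8077. With α = 0.01, fail to reject H₀.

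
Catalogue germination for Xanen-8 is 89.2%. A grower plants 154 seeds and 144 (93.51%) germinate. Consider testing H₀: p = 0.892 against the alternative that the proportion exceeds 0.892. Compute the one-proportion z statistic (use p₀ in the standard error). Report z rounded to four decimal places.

p̂ = 144/154 = 0.935065.
Under H₀, SE = √(0.892·0.108/154) = √(0.000625558) = 0.025011.
z = (0.935065 − 0.892)/0.025011 = 0.043065/0.025011 = 1.7218.

z = 1.7218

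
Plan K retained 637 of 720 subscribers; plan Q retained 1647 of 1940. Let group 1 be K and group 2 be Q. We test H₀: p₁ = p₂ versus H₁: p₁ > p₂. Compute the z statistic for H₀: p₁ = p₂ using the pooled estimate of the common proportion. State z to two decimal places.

z = 2.35

p̂₁ = 637/720 ≈ 0.8847, p̂₂ = 1647/1940 ≈ 0.8490.
Pooled p̂ = (637+1647)/(720+1940) = 2284/2660 = 0.8586.
SE = √(p̂(1−p̂)(1/n₁+1/n₂)) = √(0.8586·0.1414·0.00190435) = √(0.000231136) = 0.0152.
z = (0.8847 − 0.8490)/0.0152 = 0.0357/0.0152 = 2.35.
p-value = P(Z > 2.352) ≈ 0.0093.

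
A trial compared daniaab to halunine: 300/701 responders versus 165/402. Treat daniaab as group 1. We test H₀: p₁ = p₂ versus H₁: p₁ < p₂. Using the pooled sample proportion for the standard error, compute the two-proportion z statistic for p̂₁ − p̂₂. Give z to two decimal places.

z = 0.57

p̂₁ = 300/701 = 0.4280, p̂₂ = 165/402 = 0.4104.
Pooled p̂ = (300+165)/(701+402) = 465/1103 = 0.4216.
SE = √(p̂(1−p̂)(1/n₁+1/n₂)) = √(0.4216·0.5784·0.0039141) = √(0.000954452) = 0.0309.
z = (0.4280 − 0.4104)/0.0309 = 0.0176/0.0309 = 0.57.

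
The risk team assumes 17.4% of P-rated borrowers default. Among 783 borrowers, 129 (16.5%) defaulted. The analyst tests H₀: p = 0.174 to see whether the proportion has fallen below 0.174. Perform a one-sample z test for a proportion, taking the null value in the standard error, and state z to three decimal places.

p̂ = 129/783 ≈ 0.16475.
Standard error under H₀: √(0.174×0.826/783) = 0.01355.
z = (0.16475 − 0.174)/0.01355 = -0.00925/0.01355 = -0.683.

z = -0.683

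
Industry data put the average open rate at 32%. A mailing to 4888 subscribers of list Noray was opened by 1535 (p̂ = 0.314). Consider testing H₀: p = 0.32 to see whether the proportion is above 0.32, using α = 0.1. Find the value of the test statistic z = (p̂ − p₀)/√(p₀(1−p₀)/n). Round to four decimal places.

p̂ = 1535/4888 = 0.3140344.
SE = √(p₀(1−p₀)/n) = √(0.2176/4888) = 0.0066721.
z = (0.3140344 − 0.32)/0.0066721 = -0.0059656/0.0066721 = -0.8941.
p-value = P(Z > -0.894) ≈ 0.8144. With α = 0.1, fail to reject H₀.

z = -0.8941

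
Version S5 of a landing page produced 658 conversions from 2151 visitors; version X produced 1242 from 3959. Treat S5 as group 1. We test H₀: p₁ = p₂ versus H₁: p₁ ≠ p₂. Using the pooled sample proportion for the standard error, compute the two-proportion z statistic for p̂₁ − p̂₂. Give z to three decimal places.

z = -0.630

p̂₁ = 658/2151 = 0.305904, p̂₂ = 1242/3959 = 0.313716.
Pooled p̂ = (658+1242)/(2151+3959) = 1900/6110 = 0.310966.
SE = √(0.214266 × 0.000717489) = 0.012399.
z = (0.305904 − 0.313716)/0.012399 = -0.007812/0.012399 = -0.630.
Two-sided p-value ≈ 2·Φ(−0.630) = 0.5287.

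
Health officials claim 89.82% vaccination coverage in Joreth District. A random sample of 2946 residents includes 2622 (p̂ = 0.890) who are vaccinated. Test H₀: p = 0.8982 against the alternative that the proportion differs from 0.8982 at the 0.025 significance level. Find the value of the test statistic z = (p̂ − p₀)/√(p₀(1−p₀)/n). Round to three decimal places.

p̂ = 2622/2946 = 0.890020.
Standard error under H₀: √(0.8982×0.1018/2946) = 0.005571.
z = (0.890020 − 0.8982)/0.005571 = -0.008180/0.005571 = -1.468.
Two-sided p-value ≈ 2·Φ(−1.468) = 0.1420, so at α = 0.025 we fail to reject H₀.

z = -1.468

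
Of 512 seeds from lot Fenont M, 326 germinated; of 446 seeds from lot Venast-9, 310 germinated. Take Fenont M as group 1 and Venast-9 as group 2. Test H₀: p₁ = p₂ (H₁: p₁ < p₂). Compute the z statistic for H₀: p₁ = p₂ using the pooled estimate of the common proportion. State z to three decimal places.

p̂₁ = 326/512 = 0.63672, p̂₂ = 310/446 = 0.69507.
Pooled p̂ = (326+310)/(512+446) = 636/958 = 0.66388.
SE = √(0.223142 × 0.00419528) = 0.03060.
z = (0.63672 − 0.69507)/0.03060 = -0.05835/0.03060 = -1.907.

z = -1.907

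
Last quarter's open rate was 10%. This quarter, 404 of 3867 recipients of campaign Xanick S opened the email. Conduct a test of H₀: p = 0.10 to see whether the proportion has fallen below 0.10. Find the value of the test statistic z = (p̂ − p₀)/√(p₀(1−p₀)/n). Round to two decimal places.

p̂ = 404/3867 = 0.10447.
SE = √(p₀(1−p₀)/n) = √(0.09/3867) = 0.00482.
z = (0.10447 − 0.1)/0.00482 = 0.00447/0.00482 = 0.93.
p-value = P(Z < 0.927) ≈ 0.8231.

z = 0.93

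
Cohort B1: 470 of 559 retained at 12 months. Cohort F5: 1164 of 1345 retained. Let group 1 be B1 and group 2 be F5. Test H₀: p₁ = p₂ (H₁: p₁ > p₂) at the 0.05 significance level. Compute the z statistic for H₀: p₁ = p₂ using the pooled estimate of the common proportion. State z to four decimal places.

z = -1.4036

p̂₁ = 470/559 = 0.840787, p̂₂ = 1164/1345 = 0.865428.
Pooled p̂ = (470+1164)/(559+1345) = 1634/1904 = 0.858193.
SE = √(0.121698 × 0.0025324) = 0.017555.
z = (0.840787 − 0.865428)/0.017555 = -0.024641/0.017555 = -1.4036.
p-value = P(Z > -1.404) ≈ 0.9198; since p > α = 0.05, fail to reject H₀.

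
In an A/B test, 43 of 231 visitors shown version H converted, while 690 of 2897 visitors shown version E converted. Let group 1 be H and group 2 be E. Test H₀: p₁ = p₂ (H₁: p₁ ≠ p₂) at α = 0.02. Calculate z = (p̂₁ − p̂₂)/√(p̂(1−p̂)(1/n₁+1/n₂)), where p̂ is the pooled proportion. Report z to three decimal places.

z = -1.797

p̂₁ = 43/231 ≈ 0.18615, p̂₂ = 690/2897 ≈ 0.23818.
Pooled p̂ = (43+690)/(231+2897) = 733/3128 = 0.23434.
SE = √(p̂(1−p̂)(1/n₁+1/n₂)) = √(0.23434·0.76566·0.00467419) = √(0.000838653) = 0.02896.
z = (0.18615 − 0.23818)/0.02896 = -0.05203/0.02896 = -1.797.
Two-sided p-value ≈ 2·Φ(−1.797) = 0.0724; since p > α = 0.02, fail to reject H₀.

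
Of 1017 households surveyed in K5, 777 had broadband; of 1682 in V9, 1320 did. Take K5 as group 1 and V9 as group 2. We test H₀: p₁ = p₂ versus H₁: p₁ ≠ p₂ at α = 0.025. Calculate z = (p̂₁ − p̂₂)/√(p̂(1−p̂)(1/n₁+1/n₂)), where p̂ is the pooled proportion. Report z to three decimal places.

p̂₁ = 777/1017 = 0.76401, p̂₂ = 1320/1682 = 0.78478.
Pooled p̂ = (777+1320)/(1017+1682) = 2097/2699 = 0.77695.
SE = √(p̂(1−p̂)(1/n₁+1/n₂)) = √(0.77695·0.22305·0.00157781) = √(0.000273429) = 0.01654.
z = (0.76401 − 0.78478)/0.01654 = -0.02077/0.01654 = -1.256.
Two-sided p-value ≈ 2·Φ(−1.256) = 0.2091; since p > α = 0.025, fail to reject H₀.

z = -1.256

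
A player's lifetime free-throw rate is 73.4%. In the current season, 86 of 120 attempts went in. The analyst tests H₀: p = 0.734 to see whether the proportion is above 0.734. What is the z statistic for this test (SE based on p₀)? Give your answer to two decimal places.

p̂ = 86/120 ≈ 0.7167.
Standard error under H₀: √(0.734×0.266/120) = 0.0403.
z = (0.7167 − 0.734)/0.0403 = -0.0173/0.0403 = -0.43.
p-value = P(Z > -0.430) ≈ 0.6663.

z = -0.43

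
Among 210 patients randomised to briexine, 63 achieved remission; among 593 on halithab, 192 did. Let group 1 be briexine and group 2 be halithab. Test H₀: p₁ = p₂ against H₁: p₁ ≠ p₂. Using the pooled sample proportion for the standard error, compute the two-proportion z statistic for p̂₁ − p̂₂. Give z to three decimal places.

z = -0.636

p̂₁ = 63/210 ≈ 0.30000, p̂₂ = 192/593 ≈ 0.32378.
Pooled p̂ = (63+192)/(210+593) = 255/803 = 0.31756.
SE = √(0.216715 × 0.00644825) = 0.03738.
z = (0.30000 − 0.32378)/0.03738 = -0.02378/0.03738 = -0.636.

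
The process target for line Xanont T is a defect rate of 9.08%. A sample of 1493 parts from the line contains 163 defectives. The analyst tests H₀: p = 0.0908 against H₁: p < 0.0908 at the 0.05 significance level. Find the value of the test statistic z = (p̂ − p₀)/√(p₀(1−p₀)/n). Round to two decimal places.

z = 2.47

p̂ = 163/1493 = 0.10918.
Under H₀, SE = √(0.0908·0.9092/1493) = √(5.52949e-05) = 0.00744.
z = (0.10918 − 0.0908)/0.00744 = 0.01838/0.00744 = 2.47.
p-value = P(Z < 2.471) ≈ 0.9933; since p > α = 0.05, fail to reject H₀.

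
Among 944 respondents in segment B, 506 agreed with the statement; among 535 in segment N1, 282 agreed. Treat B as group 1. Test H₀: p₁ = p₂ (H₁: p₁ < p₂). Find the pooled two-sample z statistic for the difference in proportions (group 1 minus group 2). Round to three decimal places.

z = 0.330

p̂₁ = 506/944 ≈ 0.53602, p̂₂ = 282/535 ≈ 0.52710.
Pooled p̂ = (506+282)/(944+535) = 788/1479 = 0.53279.
SE = √(p̂(1−p̂)(1/n₁+1/n₂)) = √(0.53279·0.46721·0.00292848) = √(0.000728971) = 0.02700.
z = (0.53602 − 0.52710)/0.02700 = 0.00892/0.02700 = 0.330.
p-value = P(Z < 0.330) ≈ 0.6294.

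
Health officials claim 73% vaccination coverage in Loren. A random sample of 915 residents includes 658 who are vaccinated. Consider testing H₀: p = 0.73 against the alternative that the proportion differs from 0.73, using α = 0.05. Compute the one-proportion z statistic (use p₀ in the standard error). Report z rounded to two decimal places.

z = -0.74

p̂ = 658/915 ≈ 0.7191.
SE = √(p₀(1−p₀)/n) = √(0.1971/915) = 0.0147.
z = (0.7191 − 0.73)/0.0147 = -0.0109/0.0147 = -0.74.
Two-sided p-value ≈ 2·Φ(−0.741) = 0.4587, so at α = 0.05 we fail to reject H₀.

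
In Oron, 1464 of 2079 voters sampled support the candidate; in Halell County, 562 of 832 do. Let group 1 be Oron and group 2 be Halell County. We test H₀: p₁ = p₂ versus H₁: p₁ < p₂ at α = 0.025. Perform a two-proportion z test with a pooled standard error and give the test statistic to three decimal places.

p̂₁ = 1464/2079 ≈ 0.70418, p̂₂ = 562/832 ≈ 0.67548.
Pooled p̂ = (1464+562)/(2079+832) = 2026/2911 = 0.69598.
SE = √(p̂(1−p̂)(1/n₁+1/n₂)) = √(0.69598·0.30402·0.00168292) = √(0.000356092) = 0.01887.
z = (0.70418 − 0.67548)/0.01887 = 0.02870/0.01887 = 1.521.
p-value = P(Z < 1.521) ≈ 0.9359; since p > α = 0.025, fail to reject H₀.

z = 1.521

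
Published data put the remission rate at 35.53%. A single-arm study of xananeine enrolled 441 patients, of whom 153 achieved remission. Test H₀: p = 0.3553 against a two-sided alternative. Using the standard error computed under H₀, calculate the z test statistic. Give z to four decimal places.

z = -0.3669

p̂ = 153/441 = 0.346939.
Under H₀, SE = √(0.3553·0.6447/441) = √(0.000519415) = 0.022791.
z = (0.346939 − 0.3553)/0.022791 = -0.008361/0.022791 = -0.3669.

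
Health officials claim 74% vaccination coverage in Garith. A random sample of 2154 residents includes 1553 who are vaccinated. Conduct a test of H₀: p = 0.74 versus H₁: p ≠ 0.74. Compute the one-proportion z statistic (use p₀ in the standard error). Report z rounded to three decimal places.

p̂ = 1553/2154 ≈ 0.720984.
SE = √(p₀(1−p₀)/n) = √(0.1924/2154) = 0.009451.
z = (0.720984 − 0.74)/0.009451 = -0.019016/0.009451 = -2.012.
Two-sided p-value ≈ 2·Φ(−2.012) = 0.0442.

z = -2.012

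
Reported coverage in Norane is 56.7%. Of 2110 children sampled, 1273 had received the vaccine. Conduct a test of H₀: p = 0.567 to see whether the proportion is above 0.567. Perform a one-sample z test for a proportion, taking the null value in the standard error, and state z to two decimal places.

p̂ = 1273/2110 ≈ 0.60332.
Standard error under H₀: √(0.567×0.433/2110) = 0.01079.
z = (0.60332 − 0.567)/0.01079 = 0.03632/0.01079 = 3.37.

z = 3.37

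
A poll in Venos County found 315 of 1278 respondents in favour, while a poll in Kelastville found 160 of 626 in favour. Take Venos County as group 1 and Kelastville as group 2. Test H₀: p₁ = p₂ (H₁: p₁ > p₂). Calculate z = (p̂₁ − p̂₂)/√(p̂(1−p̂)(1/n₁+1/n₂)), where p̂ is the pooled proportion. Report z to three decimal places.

z = -0.432

p̂₁ = 315/1278 ≈ 0.24648, p̂₂ = 160/626 ≈ 0.25559.
Pooled p̂ = (315+160)/(1278+626) = 475/1904 = 0.24947.
SE = √(0.187237 × 0.00237992) = 0.02111.
z = (0.24648 − 0.25559)/0.02111 = -0.00911/0.02111 = -0.432.
p-value = P(Z > -0.432) ≈ 0.6670.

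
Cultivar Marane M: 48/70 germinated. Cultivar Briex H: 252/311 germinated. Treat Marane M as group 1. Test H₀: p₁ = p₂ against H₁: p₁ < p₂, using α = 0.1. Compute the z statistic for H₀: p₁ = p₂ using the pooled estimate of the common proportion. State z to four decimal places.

p̂₁ = 48/70 ≈ 0.685714, p̂₂ = 252/311 ≈ 0.810289.
Pooled p̂ = (48+252)/(70+311) = 300/381 = 0.787402.
SE = √(p̂(1−p̂)(1/n₁+1/n₂)) = √(0.787402·0.212598·0.0175011) = √(0.0029297) = 0.054127.
z = (0.685714 − 0.810289)/0.054127 = -0.124575/0.054127 = -2.3015.
p-value = P(Z < -2.302) ≈ 0.0107. With α = 0.1, reject H₀.

z = -2.3015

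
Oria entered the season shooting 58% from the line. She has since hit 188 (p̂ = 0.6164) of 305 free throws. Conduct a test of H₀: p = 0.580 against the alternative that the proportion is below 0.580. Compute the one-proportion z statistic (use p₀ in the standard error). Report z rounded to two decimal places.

z = 1.29

p̂ = 188/305 = 0.6164.
Under H₀, SE = √(0.58·0.42/305) = √(0.000798689) = 0.0283.
z = (0.6164 − 0.58)/0.0283 = 0.0364/0.0283 = 1.29.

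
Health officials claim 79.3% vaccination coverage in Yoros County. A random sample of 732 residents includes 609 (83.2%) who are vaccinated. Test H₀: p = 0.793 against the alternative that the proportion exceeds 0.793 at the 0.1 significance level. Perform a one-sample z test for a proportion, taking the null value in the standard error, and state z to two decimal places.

p̂ = 609/732 ≈ 0.8320.
Standard error under H₀: √(0.793×0.207/732) = 0.0150.
z = (0.8320 − 0.793)/0.0150 = 0.0390/0.0150 = 2.60.
p-value = P(Z > 2.602) ≈ 0.0046, so at α = 0.1 we reject H₀.

z = 2.60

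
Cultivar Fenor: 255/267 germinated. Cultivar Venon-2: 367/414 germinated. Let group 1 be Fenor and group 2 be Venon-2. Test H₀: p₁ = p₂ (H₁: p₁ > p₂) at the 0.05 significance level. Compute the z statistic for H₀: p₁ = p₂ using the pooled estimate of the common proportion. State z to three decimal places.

p̂₁ = 255/267 = 0.95506, p̂₂ = 367/414 = 0.88647.
Pooled p̂ = (255+367)/(267+414) = 622/681 = 0.91336.
SE = √(p̂(1−p̂)(1/n₁+1/n₂)) = √(0.91336·0.08664·0.00616078) = √(0.00048751) = 0.02208.
z = (0.95506 − 0.88647)/0.02208 = 0.06859/0.02208 = 3.106.
p-value = P(Z > 3.106) ≈ 0.0009, so at α = 0.05 we reject H₀.

z = 3.106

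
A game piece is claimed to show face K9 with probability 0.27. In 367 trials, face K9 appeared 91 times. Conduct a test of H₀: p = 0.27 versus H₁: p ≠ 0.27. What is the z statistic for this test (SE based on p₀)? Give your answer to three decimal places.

p̂ = 91/367 = 0.24796.
SE = √(p₀(1−p₀)/n) = √(0.1971/367) = 0.02317.
z = (0.24796 − 0.27)/0.02317 = -0.02204/0.02317 = -0.951.

z = -0.951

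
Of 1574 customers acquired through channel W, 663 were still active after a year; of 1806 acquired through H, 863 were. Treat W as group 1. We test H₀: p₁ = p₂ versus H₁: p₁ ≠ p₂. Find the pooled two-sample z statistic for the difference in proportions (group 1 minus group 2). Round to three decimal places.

p̂₁ = 663/1574 ≈ 0.42122, p̂₂ = 863/1806 ≈ 0.47785.
Pooled p̂ = (663+863)/(1574+1806) = 1526/3380 = 0.45148.
SE = √(p̂(1−p̂)(1/n₁+1/n₂)) = √(0.45148·0.54852·0.00118903) = √(0.000294459) = 0.01716.
z = (0.42122 − 0.47785)/0.01716 = -0.05663/0.01716 = -3.300.

z = -3.300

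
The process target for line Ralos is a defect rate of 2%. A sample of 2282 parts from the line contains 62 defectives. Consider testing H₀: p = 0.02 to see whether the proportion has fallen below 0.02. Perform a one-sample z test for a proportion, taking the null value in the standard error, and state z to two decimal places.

z = 2.45

p̂ = 62/2282 = 0.02717.
Standard error under H₀: √(0.02×0.98/2282) = 0.00293.
z = (0.02717 − 0.02)/0.00293 = 0.00717/0.00293 = 2.45.
p-value = P(Z < 2.446) ≈ 0.9928.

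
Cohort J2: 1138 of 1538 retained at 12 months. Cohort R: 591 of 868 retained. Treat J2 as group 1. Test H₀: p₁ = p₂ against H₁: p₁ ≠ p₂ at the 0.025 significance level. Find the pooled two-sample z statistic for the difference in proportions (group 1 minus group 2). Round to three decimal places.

p̂₁ = 1138/1538 = 0.73992, p̂₂ = 591/868 = 0.68088.
Pooled p̂ = (1138+591)/(1538+868) = 1729/2406 = 0.71862.
SE = √(p̂(1−p̂)(1/n₁+1/n₂)) = √(0.71862·0.28138·0.00180227) = √(0.000364428) = 0.01909.
z = (0.73992 − 0.68088)/0.01909 = 0.05904/0.01909 = 3.093.
Two-sided p-value ≈ 2·Φ(−3.093) = 0.0020, so at α = 0.025 we reject H₀.

z = 3.093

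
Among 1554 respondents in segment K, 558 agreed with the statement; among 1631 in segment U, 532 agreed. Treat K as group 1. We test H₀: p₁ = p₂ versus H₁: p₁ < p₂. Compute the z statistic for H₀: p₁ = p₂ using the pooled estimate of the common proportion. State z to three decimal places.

p̂₁ = 558/1554 = 0.359073, p̂₂ = 532/1631 = 0.326180.
Pooled p̂ = (558+532)/(1554+1631) = 1090/3185 = 0.342229.
SE = √(0.225108 × 0.00125662) = 0.016819.
z = (0.359073 − 0.326180)/0.016819 = 0.032893/0.016819 = 1.956.

z = 1.956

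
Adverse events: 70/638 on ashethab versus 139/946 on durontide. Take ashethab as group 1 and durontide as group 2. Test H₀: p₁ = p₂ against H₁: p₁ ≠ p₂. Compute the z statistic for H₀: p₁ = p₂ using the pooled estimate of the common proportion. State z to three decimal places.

z = -2.147

p̂₁ = 70/638 = 0.1097179, p̂₂ = 139/946 = 0.1469345.
Pooled p̂ = (70+139)/(638+946) = 209/1584 = 0.1319444.
SE = √(0.114535 × 0.00262448) = 0.0173377.
z = (0.1097179 − 0.1469345)/0.0173377 = -0.0372166/0.0173377 = -2.147.
p-value = 2·P(Z > 2.147) ≈ 0.0318.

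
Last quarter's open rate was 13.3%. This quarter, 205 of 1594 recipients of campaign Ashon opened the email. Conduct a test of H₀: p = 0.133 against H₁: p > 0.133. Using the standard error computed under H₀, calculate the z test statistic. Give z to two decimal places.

p̂ = 205/1594 ≈ 0.1286.
Standard error under H₀: √(0.133×0.867/1594) = 0.0085.
z = (0.1286 − 0.133)/0.0085 = -0.0044/0.0085 = -0.52.
p-value = P(Z > -0.516) ≈ 0.6972.

z = -0.52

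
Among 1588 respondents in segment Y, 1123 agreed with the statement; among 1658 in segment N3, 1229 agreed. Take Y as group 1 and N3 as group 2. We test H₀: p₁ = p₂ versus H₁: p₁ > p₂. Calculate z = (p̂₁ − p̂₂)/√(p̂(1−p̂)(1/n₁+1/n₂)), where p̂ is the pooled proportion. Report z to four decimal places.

z = -2.1724

p̂₁ = 1123/1588 ≈ 0.7071788, p̂₂ = 1229/1658 ≈ 0.7412545.
Pooled p̂ = (1123+1229)/(1588+1658) = 2352/3246 = 0.7245841.
SE = √(0.199562 × 0.00123286) = 0.0156854.
z = (0.7071788 − 0.7412545)/0.0156854 = -0.0340757/0.0156854 = -2.1724.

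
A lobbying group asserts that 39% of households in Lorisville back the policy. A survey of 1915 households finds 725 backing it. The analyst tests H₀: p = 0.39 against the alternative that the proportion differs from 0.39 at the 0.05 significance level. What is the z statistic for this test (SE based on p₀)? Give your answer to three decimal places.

p̂ = 725/1915 ≈ 0.378590.
Standard error under H₀: √(0.39×0.61/1915) = 0.011146.
z = (0.378590 − 0.39)/0.011146 = -0.011410/0.011146 = -1.024.
p-value = 2·P(Z > 1.024) ≈ 0.3060, so at α = 0.05 we fail to reject H₀.

z = -1.024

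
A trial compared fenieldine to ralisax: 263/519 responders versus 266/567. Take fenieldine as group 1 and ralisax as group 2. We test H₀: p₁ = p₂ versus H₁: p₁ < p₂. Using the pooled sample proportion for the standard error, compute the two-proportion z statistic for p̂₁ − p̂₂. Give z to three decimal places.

z = 1.239

p̂₁ = 263/519 = 0.506744, p̂₂ = 266/567 = 0.469136.
Pooled p̂ = (263+266)/(519+567) = 529/1086 = 0.487109.
SE = √(p̂(1−p̂)(1/n₁+1/n₂)) = √(0.487109·0.512891·0.00369045) = √(0.000921999) = 0.030364.
z = (0.506744 − 0.469136)/0.030364 = 0.037608/0.030364 = 1.239.
p-value = P(Z < 1.239) ≈ 0.8922.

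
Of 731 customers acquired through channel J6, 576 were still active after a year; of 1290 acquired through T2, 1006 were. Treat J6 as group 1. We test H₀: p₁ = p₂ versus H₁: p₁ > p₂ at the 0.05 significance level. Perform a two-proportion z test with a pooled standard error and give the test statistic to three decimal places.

z = 0.425

p̂₁ = 576/731 = 0.78796, p̂₂ = 1006/1290 = 0.77984.
Pooled p̂ = (576+1006)/(731+1290) = 1582/2021 = 0.78278.
SE = √(0.170035 × 0.00214318) = 0.01909.
z = (0.78796 − 0.77984)/0.01909 = 0.00812/0.01909 = 0.425.
p-value = P(Z > 0.425) ≈ 0.3353; since p > α = 0.05, fail to reject H₀.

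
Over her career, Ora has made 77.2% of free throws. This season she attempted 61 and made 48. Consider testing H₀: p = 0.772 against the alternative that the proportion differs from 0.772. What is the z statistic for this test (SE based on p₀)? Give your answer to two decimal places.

z = 0.28

p̂ = 48/61 = 0.7869.
Standard error under H₀: √(0.772×0.228/61) = 0.0537.
z = (0.7869 − 0.772)/0.0537 = 0.0149/0.0537 = 0.28.
Two-sided p-value ≈ 2·Φ(−0.277) = 0.7817.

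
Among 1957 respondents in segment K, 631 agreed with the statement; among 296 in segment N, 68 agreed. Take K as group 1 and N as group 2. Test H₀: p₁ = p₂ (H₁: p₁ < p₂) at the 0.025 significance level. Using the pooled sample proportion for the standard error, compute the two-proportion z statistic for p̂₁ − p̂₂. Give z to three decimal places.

p̂₁ = 631/1957 ≈ 0.32243, p̂₂ = 68/296 ≈ 0.22973.
Pooled p̂ = (631+68)/(1957+296) = 699/2253 = 0.31025.
SE = √(0.213996 × 0.00388936) = 0.02885.
z = (0.32243 − 0.22973)/0.02885 = 0.09270/0.02885 = 3.213.
p-value = P(Z < 3.213) ≈ 0.9993, so at α = 0.025 we fail to reject H₀.

z = 3.213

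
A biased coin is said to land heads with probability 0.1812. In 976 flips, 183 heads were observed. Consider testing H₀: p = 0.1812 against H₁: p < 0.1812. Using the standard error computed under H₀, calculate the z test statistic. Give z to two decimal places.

p̂ = 183/976 = 0.1875.
Standard error under H₀: √(0.1812×0.8188/976) = 0.0123.
z = (0.1875 − 0.1812)/0.0123 = 0.0063/0.0123 = 0.51.

z = 0.51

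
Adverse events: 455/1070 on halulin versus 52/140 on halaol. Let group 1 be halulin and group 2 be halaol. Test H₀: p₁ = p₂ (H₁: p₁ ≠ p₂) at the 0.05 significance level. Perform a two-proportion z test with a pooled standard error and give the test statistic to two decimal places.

p̂₁ = 455/1070 ≈ 0.4252, p̂₂ = 52/140 ≈ 0.3714.
Pooled p̂ = (455+52)/(1070+140) = 507/1210 = 0.4190.
SE = √(p̂(1−p̂)(1/n₁+1/n₂)) = √(0.4190·0.5810·0.00807744) = √(0.00196637) = 0.0443.
z = (0.4252 − 0.3714)/0.0443 = 0.0538/0.0443 = 1.21.
Two-sided p-value ≈ 2·Φ(−1.213) = 0.2250. With α = 0.05, fail to reject H₀.

z = 1.21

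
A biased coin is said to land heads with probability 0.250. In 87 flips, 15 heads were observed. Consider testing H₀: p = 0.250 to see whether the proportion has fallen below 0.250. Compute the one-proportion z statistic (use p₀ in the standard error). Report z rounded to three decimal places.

p̂ = 15/87 = 0.17241.
SE = √(p₀(1−p₀)/n) = √(0.1875/87) = 0.04642.
z = (0.17241 − 0.25)/0.04642 = -0.07759/0.04642 = -1.671.
p-value = P(Z < -1.671) ≈ 0.0473.

z = -1.671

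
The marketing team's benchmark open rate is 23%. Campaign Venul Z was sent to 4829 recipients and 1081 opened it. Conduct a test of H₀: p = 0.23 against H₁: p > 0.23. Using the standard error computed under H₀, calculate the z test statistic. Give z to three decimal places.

p̂ = 1081/4829 ≈ 0.223856.
Standard error under H₀: √(0.23×0.77/4829) = 0.006056.
z = (0.223856 − 0.23)/0.006056 = -0.006144/0.006056 = -1.015.
p-value = P(Z > -1.015) ≈ 0.8448.

z = -1.015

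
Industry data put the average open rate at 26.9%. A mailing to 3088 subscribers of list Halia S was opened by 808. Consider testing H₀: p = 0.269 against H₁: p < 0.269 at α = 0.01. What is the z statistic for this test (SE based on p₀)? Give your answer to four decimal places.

p̂ = 808/3088 = 0.261658.
Standard error under H₀: √(0.269×0.731/3088) = 0.007980.
z = (0.261658 − 0.269)/0.007980 = -0.007342/0.007980 = -0.9201.
p-value = P(Z < -0.920) ≈ 0.1788. With α = 0.01, fail to reject H₀.

z = -0.9201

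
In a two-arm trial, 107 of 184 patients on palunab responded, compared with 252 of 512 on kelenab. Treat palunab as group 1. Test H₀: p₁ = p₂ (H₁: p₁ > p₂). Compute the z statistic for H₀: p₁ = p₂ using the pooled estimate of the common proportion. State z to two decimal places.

z = 2.08

p̂₁ = 107/184 = 0.5815, p̂₂ = 252/512 = 0.4922.
Pooled p̂ = (107+252)/(184+512) = 359/696 = 0.5158.
SE = √(0.24975 × 0.00738791) = 0.0430.
z = (0.5815 − 0.4922)/0.0430 = 0.0893/0.0430 = 2.08.
p-value = P(Z > 2.080) ≈ 0.0188.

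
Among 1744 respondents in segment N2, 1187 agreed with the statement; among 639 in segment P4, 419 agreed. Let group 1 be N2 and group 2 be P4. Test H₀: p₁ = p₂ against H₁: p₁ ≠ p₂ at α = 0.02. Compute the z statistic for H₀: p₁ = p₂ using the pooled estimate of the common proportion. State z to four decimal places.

p̂₁ = 1187/1744 ≈ 0.680619, p̂₂ = 419/639 ≈ 0.655712.
Pooled p̂ = (1187+419)/(1744+639) = 1606/2383 = 0.673940.
SE = √(0.219745 × 0.00213834) = 0.021677.
z = (0.680619 − 0.655712)/0.021677 = 0.024907/0.021677 = 1.1490.
Two-sided p-value ≈ 2·Φ(−1.149) = 0.2505. With α = 0.02, fail to reject H₀.

z = 1.1490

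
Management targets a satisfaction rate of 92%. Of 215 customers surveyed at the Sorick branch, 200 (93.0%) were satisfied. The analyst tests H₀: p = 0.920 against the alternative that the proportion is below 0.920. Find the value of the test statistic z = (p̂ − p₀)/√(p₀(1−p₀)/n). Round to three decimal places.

p̂ = 200/215 ≈ 0.93023.
SE = √(p₀(1−p₀)/n) = √(0.0736/215) = 0.01850.
z = (0.93023 − 0.92)/0.01850 = 0.01023/0.01850 = 0.553.
p-value = P(Z < 0.553) ≈ 0.7099.

z = 0.553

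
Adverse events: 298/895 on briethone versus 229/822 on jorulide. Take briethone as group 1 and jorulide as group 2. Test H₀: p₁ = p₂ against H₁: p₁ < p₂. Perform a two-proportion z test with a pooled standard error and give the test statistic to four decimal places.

z = 2.4402

p̂₁ = 298/895 ≈ 0.332961, p̂₂ = 229/822 ≈ 0.278589.
Pooled p̂ = (298+229)/(895+822) = 527/1717 = 0.306931.
SE = √(p̂(1−p̂)(1/n₁+1/n₂)) = √(0.306931·0.693069·0.00233386) = √(0.000496469) = 0.022282.
z = (0.332961 − 0.278589)/0.022282 = 0.054372/0.022282 = 2.4402.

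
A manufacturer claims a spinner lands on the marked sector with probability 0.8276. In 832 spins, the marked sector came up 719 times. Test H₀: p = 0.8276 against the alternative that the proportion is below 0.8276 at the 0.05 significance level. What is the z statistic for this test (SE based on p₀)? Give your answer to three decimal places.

z = 2.794

p̂ = 719/832 = 0.864183.
Standard error under H₀: √(0.8276×0.1724/832) = 0.013095.
z = (0.864183 − 0.8276)/0.013095 = 0.036583/0.013095 = 2.794.
p-value = P(Z < 2.794) ≈ 0.9974, so at α = 0.05 we fail to reject H₀.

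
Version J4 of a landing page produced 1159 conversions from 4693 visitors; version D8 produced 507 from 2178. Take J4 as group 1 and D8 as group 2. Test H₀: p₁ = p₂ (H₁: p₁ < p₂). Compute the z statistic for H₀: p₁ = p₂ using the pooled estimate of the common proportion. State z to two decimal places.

z = 1.28

p̂₁ = 1159/4693 = 0.2470, p̂₂ = 507/2178 = 0.2328.
Pooled p̂ = (1159+507)/(4693+2178) = 1666/6871 = 0.2425.
SE = √(p̂(1−p̂)(1/n₁+1/n₂)) = √(0.2425·0.7575·0.00067222) = √(0.000123472) = 0.0111.
z = (0.2470 − 0.2328)/0.0111 = 0.0142/0.0111 = 1.28.
p-value = P(Z < 1.276) ≈ 0.8991.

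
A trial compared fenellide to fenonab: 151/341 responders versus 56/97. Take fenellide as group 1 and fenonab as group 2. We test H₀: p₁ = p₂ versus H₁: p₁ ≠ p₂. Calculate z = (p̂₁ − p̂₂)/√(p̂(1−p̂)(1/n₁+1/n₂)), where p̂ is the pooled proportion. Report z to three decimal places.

p̂₁ = 151/341 ≈ 0.44282, p̂₂ = 56/97 ≈ 0.57732.
Pooled p̂ = (151+56)/(341+97) = 207/438 = 0.47260.
SE = √(0.249249 × 0.0132418) = 0.05745.
z = (0.44282 − 0.57732)/0.05745 = -0.13450/0.05745 = -2.341.

z = -2.341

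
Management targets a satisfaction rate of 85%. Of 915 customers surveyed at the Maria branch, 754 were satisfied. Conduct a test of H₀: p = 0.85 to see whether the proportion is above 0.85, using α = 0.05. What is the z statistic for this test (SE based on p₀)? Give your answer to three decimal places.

z = -2.199

p̂ = 754/915 ≈ 0.824044.
SE = √(p₀(1−p₀)/n) = √(0.1275/915) = 0.011804.
z = (0.824044 − 0.85)/0.011804 = -0.025956/0.011804 = -2.199.
p-value = P(Z > -2.199) ≈ 0.9861, so at α = 0.05 we fail to reject H₀.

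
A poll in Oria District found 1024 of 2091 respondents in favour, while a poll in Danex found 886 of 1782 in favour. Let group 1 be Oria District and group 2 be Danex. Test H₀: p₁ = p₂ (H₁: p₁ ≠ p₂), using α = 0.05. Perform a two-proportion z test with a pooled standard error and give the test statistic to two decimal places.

p̂₁ = 1024/2091 = 0.48972, p̂₂ = 886/1782 = 0.49719.
Pooled p̂ = (1024+886)/(2091+1782) = 1910/3873 = 0.49316.
SE = √(p̂(1−p̂)(1/n₁+1/n₂)) = √(0.49316·0.50684·0.00103941) = √(0.000259803) = 0.01612.
z = (0.48972 − 0.49719)/0.01612 = -0.00747/0.01612 = -0.46.
Two-sided p-value ≈ 2·Φ(−0.464) = 0.6428. With α = 0.05, fail to reject H₀.

z = -0.46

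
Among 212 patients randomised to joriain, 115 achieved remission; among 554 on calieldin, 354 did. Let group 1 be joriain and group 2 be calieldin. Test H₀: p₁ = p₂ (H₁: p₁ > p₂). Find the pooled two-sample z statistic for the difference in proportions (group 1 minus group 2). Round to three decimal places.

p̂₁ = 115/212 ≈ 0.54245, p̂₂ = 354/554 ≈ 0.63899.
Pooled p̂ = (115+354)/(212+554) = 469/766 = 0.61227.
SE = √(p̂(1−p̂)(1/n₁+1/n₂)) = √(0.61227·0.38773·0.00652204) = √(0.0015483) = 0.03935.
z = (0.54245 − 0.63899)/0.03935 = -0.09654/0.03935 = -2.453.
p-value = P(Z > -2.453) ≈ 0.9929.

z = -2.453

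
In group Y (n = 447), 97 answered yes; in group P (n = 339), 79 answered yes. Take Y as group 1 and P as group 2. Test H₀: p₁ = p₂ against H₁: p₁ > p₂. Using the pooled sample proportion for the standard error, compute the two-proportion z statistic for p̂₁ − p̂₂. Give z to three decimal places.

z = -0.534

p̂₁ = 97/447 = 0.21700, p̂₂ = 79/339 = 0.23304.
Pooled p̂ = (97+79)/(447+339) = 176/786 = 0.22392.
SE = √(0.173779 × 0.00518699) = 0.03002.
z = (0.21700 − 0.23304)/0.03002 = -0.01604/0.03002 = -0.534.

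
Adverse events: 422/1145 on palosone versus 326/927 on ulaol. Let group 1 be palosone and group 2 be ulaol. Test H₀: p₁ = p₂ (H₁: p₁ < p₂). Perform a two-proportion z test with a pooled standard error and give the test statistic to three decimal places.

p̂₁ = 422/1145 ≈ 0.36856, p̂₂ = 326/927 ≈ 0.35167.
Pooled p̂ = (422+326)/(1145+927) = 748/2072 = 0.36100.
SE = √(p̂(1−p̂)(1/n₁+1/n₂)) = √(0.36100·0.63900·0.00195211) = √(0.000450313) = 0.02122.
z = (0.36856 − 0.35167)/0.02122 = 0.01689/0.02122 = 0.796.

z = 0.796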